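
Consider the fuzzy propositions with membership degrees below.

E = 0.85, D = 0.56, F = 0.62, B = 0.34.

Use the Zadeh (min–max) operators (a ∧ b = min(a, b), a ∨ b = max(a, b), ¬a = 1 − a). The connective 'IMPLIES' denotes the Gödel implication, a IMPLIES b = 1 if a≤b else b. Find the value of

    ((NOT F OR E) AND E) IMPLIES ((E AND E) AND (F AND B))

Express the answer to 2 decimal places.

0.34

NOT F = 1 − 0.62 = 0.38
NOT F OR E = max(a, b) on (0.38, 0.85) = 0.85
(NOT F OR E) AND E = min(a, b) on (0.85, 0.85) = 0.85
E AND E = min(a, b) on (0.85, 0.85) = 0.85
F AND B = min(a, b) on (0.62, 0.34) = 0.34
(E AND E) AND (F AND B) = min(a, b) on (0.85, 0.34) = 0.34
((NOT F OR E) AND E) IMPLIES ((E AND E) AND (F AND B))  [Gödel: 1 if a≤b else b] with a=0.85, b=0.34 → 0.34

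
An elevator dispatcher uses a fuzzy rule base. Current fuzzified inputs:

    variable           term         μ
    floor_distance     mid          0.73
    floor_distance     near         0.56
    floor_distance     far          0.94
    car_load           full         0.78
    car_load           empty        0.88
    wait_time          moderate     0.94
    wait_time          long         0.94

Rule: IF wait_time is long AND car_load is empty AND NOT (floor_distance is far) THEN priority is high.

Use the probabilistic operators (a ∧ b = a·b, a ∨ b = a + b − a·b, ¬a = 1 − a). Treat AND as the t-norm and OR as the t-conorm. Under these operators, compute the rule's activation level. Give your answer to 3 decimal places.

firing strength: long=0.94, empty=0.88, ¬far=1−0.94=0.06; AND[a·b] → w = 0.0496

0.050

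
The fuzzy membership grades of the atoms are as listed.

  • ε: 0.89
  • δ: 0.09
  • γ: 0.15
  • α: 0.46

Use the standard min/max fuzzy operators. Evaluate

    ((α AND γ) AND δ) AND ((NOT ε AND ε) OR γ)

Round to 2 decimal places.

α AND γ = min(a, b) on (0.46, 0.15) = 0.15
(α AND γ) AND δ = min(a, b) on (0.15, 0.09) = 0.09
NOT ε = 1 − 0.89 = 0.11
NOT ε AND ε = min(a, b) on (0.11, 0.89) = 0.11
(NOT ε AND ε) OR γ = max(a, b) on (0.11, 0.15) = 0.15
((α AND γ) AND δ) AND ((NOT ε AND ε) OR γ) = min(a, b) on (0.09, 0.15) = 0.09

0.09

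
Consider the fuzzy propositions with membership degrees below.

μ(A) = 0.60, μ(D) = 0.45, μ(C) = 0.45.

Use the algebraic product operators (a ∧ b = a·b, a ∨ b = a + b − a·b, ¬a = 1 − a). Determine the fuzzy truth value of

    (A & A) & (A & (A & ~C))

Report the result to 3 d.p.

0.071

A & A = a·b on (0.6000, 0.6000) = 0.3600
~C = 1 − 0.4500 = 0.5500
A & ~C = a·b on (0.6000, 0.5500) = 0.3300
A & (A & ~C) = a·b on (0.6000, 0.3300) = 0.1980
(A & A) & (A & (A & ~C)) = a·b on (0.3600, 0.1980) = 0.0713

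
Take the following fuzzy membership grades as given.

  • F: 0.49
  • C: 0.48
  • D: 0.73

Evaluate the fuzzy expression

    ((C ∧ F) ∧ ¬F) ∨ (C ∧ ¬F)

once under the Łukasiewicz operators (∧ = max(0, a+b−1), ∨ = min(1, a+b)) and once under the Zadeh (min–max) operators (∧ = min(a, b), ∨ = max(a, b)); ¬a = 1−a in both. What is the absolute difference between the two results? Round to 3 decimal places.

Under Łukasiewicz:
  C ∧ F = max(0, a+b−1) on (0.48, 0.49) = 0.00
  ¬F = 1 − 0.49 = 0.51
  (C ∧ F) ∧ ¬F = max(0, a+b−1) on (0.00, 0.51) = 0.00
  ¬F = 1 − 0.49 = 0.51
  C ∧ ¬F = max(0, a+b−1) on (0.48, 0.51) = 0.00
  ((C ∧ F) ∧ ¬F) ∨ (C ∧ ¬F) = min(1, a+b) on (0.00, 0.00) = 0.00
  → value = 0.0000
Under Zadeh (min–max):
  C ∧ F = min(a, b) on (0.48, 0.49) = 0.48
  ¬F = 1 − 0.49 = 0.51
  (C ∧ F) ∧ ¬F = min(a, b) on (0.48, 0.51) = 0.48
  ¬F = 1 − 0.49 = 0.51
  C ∧ ¬F = min(a, b) on (0.48, 0.51) = 0.48
  ((C ∧ F) ∧ ¬F) ∨ (C ∧ ¬F) = max(a, b) on (0.48, 0.48) = 0.48
  → value = 0.4800
|0.0000 − 0.4800| = 0.480

0.480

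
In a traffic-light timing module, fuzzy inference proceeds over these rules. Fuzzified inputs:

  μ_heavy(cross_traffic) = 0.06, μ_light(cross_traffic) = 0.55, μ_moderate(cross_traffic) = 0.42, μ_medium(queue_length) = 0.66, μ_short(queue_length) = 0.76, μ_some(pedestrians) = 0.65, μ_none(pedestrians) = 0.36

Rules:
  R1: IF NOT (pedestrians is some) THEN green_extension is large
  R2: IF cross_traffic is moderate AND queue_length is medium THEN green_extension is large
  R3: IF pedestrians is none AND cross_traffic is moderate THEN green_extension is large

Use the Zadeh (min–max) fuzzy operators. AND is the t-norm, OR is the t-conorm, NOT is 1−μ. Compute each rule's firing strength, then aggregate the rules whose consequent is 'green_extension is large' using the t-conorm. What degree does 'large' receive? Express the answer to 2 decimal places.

R1: ¬some=1−0.65=0.35 → w = 0.35
R2: moderate=0.42, medium=0.66; AND[min(a, b)] → w = 0.42
R3: none=0.36, moderate=0.42; AND[min(a, b)] → w = 0.36
Rules with consequent 'large': {R1, R2, R3} → strengths 0.35, 0.42, 0.36
Aggregate via t-conorm [max(a, b)]: 0.42

0.42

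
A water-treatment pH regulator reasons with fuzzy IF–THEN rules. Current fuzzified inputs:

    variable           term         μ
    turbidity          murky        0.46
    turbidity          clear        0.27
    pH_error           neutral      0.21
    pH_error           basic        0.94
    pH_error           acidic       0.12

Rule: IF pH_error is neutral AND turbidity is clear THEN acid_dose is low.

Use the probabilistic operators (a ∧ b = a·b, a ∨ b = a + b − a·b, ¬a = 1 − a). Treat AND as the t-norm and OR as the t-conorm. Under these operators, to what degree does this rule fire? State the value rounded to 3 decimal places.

firing strength: neutral=0.21, clear=0.27; AND[a·b] → w = 0.0567

0.057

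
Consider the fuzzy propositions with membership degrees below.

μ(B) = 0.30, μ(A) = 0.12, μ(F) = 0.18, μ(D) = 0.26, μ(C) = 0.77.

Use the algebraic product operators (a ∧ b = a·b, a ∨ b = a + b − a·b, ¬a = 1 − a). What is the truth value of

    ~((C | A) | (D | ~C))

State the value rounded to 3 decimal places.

C | A = a + b − a·b on (0.7700, 0.1200) = 0.7976
~C = 1 − 0.7700 = 0.2300
D | ~C = a + b − a·b on (0.2600, 0.2300) = 0.4302
(C | A) | (D | ~C) = a + b − a·b on (0.7976, 0.4302) = 0.8847
~((C | A) | (D | ~C)) = 1 − 0.8847 = 0.1153

0.115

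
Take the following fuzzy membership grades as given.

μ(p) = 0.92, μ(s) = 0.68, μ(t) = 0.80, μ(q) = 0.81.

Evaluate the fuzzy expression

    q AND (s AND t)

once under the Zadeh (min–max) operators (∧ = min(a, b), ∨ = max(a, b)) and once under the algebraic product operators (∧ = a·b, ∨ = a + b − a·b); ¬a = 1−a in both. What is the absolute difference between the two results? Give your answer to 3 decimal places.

0.239

Under Zadeh (min–max):
  s AND t = min(a, b) on (0.68, 0.80) = 0.68
  q AND (s AND t) = min(a, b) on (0.81, 0.68) = 0.68
  → value = 0.6800
Under algebraic product:
  s AND t = a·b on (0.6800, 0.8000) = 0.5440
  q AND (s AND t) = a·b on (0.8100, 0.5440) = 0.4406
  → value = 0.4406
|0.6800 − 0.4406| = 0.239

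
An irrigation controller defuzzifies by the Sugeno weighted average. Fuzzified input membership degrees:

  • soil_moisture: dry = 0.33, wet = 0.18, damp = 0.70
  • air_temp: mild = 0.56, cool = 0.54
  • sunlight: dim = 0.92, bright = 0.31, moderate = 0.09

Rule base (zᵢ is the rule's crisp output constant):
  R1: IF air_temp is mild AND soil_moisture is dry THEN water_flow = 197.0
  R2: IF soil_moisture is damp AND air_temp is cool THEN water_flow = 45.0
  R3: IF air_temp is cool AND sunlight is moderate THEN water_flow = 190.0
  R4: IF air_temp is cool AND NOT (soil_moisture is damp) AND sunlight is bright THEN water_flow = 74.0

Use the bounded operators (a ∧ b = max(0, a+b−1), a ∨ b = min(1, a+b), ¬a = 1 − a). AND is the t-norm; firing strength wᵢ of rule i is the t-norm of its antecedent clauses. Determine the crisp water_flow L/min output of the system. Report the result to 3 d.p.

45.000

R1 (z=197.0): mild=0.56, dry=0.33; AND[max(0, a+b−1)] → w = 0.00
R2 (z=45.0): damp=0.70, cool=0.54; AND[max(0, a+b−1)] → w = 0.24
R3 (z=190.0): cool=0.54, moderate=0.09; AND[max(0, a+b−1)] → w = 0.00
R4 (z=74.0): cool=0.54, ¬damp=1−0.70=0.30, bright=0.31; AND[max(0, a+b−1)] → w = 0.00
Weighted average = (0.00·197.0 + 0.24·45.0 + 0.00·190.0 + 0.00·74.0) / (0.00 + 0.24 + 0.00 + 0.00)
  = 10.8000 / 0.2400 = 45.000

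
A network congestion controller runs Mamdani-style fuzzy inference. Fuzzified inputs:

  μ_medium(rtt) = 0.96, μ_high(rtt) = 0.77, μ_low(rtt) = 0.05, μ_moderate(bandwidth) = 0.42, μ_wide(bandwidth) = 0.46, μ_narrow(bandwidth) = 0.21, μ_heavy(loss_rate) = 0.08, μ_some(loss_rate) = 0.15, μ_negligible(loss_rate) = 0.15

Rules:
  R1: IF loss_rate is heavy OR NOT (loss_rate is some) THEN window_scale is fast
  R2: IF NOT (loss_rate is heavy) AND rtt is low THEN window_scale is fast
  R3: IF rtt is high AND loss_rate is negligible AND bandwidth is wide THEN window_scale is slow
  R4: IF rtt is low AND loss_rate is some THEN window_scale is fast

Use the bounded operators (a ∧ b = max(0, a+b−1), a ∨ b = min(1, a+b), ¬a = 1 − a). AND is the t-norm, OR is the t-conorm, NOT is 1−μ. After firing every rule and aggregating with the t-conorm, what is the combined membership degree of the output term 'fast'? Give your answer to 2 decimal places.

R1: heavy=0.08, ¬some=1−0.15=0.85; OR[min(1, a+b)] → w = 0.93
R2: ¬heavy=1−0.08=0.92, low=0.05; AND[max(0, a+b−1)] → w = 0.00
R3: high=0.77, negligible=0.15, wide=0.46; AND[max(0, a+b−1)] → w = 0.00
R4: low=0.05, some=0.15; AND[max(0, a+b−1)] → w = 0.00
Rules with consequent 'fast': {R1, R2, R4} → strengths 0.93, 0.00, 0.00
Aggregate via t-conorm [min(1, a+b)]: 0.93

0.93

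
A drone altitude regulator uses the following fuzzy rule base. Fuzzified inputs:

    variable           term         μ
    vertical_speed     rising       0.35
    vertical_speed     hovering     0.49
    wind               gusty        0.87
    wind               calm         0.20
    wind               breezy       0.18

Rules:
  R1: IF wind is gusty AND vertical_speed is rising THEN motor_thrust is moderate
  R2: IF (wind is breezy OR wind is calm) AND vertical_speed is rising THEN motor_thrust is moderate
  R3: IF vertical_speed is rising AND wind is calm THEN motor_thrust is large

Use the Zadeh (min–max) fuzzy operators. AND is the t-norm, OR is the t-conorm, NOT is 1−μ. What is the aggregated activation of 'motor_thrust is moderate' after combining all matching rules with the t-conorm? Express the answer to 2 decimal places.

0.35

R1: gusty=0.87, rising=0.35; AND[min(a, b)] → w = 0.35
R2: (breezy=0.18 OR calm=0.20) = 0.20; AND[min(a, b)] with rising=0.35 → w = 0.20
R3: rising=0.35, calm=0.20; AND[min(a, b)] → w = 0.20
Rules with consequent 'moderate': {R1, R2} → strengths 0.35, 0.20
Aggregate via t-conorm [max(a, b)]: 0.35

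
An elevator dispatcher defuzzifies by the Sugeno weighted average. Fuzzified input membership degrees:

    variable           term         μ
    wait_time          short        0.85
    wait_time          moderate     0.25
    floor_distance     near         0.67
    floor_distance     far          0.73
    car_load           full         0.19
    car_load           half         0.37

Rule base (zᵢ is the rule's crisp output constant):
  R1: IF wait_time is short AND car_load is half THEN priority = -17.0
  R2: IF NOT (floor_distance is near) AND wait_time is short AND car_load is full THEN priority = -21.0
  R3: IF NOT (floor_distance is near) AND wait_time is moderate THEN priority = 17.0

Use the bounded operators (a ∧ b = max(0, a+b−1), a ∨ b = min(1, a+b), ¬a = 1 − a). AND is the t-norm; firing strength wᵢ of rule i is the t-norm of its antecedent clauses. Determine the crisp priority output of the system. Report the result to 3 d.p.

-17.000

R1 (z=-17.0): short=0.85, half=0.37; AND[max(0, a+b−1)] → w = 0.22
R2 (z=-21.0): ¬near=1−0.67=0.33, short=0.85, full=0.19; AND[max(0, a+b−1)] → w = 0.00
R3 (z=17.0): ¬near=1−0.67=0.33, moderate=0.25; AND[max(0, a+b−1)] → w = 0.00
Weighted average = (0.22·-17.0 + 0.00·-21.0 + 0.00·17.0) / (0.22 + 0.00 + 0.00)
  = -3.7400 / 0.2200 = -17.000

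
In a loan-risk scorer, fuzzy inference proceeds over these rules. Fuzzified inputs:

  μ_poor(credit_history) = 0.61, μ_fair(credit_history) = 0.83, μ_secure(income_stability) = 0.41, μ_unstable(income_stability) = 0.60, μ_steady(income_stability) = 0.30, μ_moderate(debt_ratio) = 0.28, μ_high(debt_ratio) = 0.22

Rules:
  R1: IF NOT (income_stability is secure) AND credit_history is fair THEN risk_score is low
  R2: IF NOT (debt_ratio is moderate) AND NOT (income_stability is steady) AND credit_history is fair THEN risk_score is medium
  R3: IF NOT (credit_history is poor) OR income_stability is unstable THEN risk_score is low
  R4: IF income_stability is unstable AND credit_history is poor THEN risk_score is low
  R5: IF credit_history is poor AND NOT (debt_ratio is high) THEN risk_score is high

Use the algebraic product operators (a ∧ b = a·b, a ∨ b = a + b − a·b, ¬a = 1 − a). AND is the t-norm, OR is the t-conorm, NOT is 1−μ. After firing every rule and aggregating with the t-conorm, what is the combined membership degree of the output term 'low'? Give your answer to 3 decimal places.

R1: ¬secure=1−0.41=0.59, fair=0.83; AND[a·b] → w = 0.4897
R2: ¬moderate=1−0.28=0.72, ¬steady=1−0.30=0.70, fair=0.83; AND[a·b] → w = 0.4183
R3: ¬poor=1−0.61=0.39, unstable=0.60; OR[a + b − a·b] → w = 0.7560
R4: unstable=0.60, poor=0.61; AND[a·b] → w = 0.3660
R5: poor=0.61, ¬high=1−0.22=0.78; AND[a·b] → w = 0.4758
Rules with consequent 'low': {R1, R3, R4} → strengths 0.4897, 0.7560, 0.3660
Aggregate via t-conorm [a + b − a·b]: 0.9211

0.921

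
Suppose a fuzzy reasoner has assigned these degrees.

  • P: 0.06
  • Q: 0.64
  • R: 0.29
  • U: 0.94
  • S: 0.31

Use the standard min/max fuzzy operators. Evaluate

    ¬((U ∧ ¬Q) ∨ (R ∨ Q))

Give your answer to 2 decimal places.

0.36

¬Q = 1 − 0.64 = 0.36
U ∧ ¬Q = min(a, b) on (0.94, 0.36) = 0.36
R ∨ Q = max(a, b) on (0.29, 0.64) = 0.64
(U ∧ ¬Q) ∨ (R ∨ Q) = max(a, b) on (0.36, 0.64) = 0.64
¬((U ∧ ¬Q) ∨ (R ∨ Q)) = 1 − 0.64 = 0.36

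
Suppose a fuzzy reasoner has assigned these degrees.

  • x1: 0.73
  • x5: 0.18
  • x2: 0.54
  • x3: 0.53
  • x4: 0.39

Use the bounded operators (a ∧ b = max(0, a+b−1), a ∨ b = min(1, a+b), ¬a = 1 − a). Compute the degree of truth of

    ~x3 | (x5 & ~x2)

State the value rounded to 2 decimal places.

~x3 = 1 − 0.53 = 0.47
~x2 = 1 − 0.54 = 0.46
x5 & ~x2 = max(0, a+b−1) on (0.18, 0.46) = 0.00
~x3 | (x5 & ~x2) = min(1, a+b) on (0.47, 0.00) = 0.47

0.47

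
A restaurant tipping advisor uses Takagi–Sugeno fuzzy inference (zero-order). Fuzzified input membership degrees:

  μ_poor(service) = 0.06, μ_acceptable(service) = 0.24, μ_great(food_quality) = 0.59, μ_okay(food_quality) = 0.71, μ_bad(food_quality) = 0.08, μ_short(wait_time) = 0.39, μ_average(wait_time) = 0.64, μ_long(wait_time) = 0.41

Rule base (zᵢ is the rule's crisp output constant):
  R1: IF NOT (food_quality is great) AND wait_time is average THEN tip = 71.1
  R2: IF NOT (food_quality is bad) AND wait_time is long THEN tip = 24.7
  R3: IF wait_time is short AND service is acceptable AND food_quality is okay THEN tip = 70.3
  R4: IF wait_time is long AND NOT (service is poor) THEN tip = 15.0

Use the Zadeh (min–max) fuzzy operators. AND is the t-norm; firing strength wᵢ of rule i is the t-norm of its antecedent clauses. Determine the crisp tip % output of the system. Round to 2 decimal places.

42.38

R1 (z=71.1): ¬great=1−0.59=0.41, average=0.64; AND[min(a, b)] → w = 0.41
R2 (z=24.7): ¬bad=1−0.08=0.92, long=0.41; AND[min(a, b)] → w = 0.41
R3 (z=70.3): short=0.39, acceptable=0.24, okay=0.71; AND[min(a, b)] → w = 0.24
R4 (z=15.0): long=0.41, ¬poor=1−0.06=0.94; AND[min(a, b)] → w = 0.41
Weighted average = (0.41·71.1 + 0.41·24.7 + 0.24·70.3 + 0.41·15.0) / (0.41 + 0.41 + 0.24 + 0.41)
  = 62.3000 / 1.4700 = 42.38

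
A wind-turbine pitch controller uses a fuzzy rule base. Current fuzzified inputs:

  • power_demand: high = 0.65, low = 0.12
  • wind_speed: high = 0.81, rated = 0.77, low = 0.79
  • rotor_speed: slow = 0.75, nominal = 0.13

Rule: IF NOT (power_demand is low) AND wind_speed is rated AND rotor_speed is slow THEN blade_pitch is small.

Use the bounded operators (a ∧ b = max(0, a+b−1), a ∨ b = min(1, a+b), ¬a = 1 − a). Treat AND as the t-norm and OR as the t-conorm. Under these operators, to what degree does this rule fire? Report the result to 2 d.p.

firing strength: ¬low=1−0.12=0.88, rated=0.77, slow=0.75; AND[max(0, a+b−1)] → w = 0.40

0.40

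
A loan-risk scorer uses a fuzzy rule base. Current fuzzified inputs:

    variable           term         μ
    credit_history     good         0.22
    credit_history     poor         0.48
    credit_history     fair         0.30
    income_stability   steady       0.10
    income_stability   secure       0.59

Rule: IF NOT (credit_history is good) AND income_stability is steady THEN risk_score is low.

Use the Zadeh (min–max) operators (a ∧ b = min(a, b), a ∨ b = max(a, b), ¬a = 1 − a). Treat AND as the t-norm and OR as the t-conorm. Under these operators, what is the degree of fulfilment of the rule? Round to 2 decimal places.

0.10

firing strength: ¬good=1−0.22=0.78, steady=0.10; AND[min(a, b)] → w = 0.10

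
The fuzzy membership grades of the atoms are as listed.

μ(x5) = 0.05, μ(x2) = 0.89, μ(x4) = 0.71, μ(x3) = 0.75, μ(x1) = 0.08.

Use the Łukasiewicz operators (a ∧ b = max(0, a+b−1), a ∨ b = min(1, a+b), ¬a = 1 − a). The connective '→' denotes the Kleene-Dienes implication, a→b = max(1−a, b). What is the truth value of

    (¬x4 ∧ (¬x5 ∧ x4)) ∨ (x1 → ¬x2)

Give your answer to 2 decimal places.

0.92

¬x4 = 1 − 0.71 = 0.29
¬x5 = 1 − 0.05 = 0.95
¬x5 ∧ x4 = max(0, a+b−1) on (0.95, 0.71) = 0.66
¬x4 ∧ (¬x5 ∧ x4) = max(0, a+b−1) on (0.29, 0.66) = 0.00
¬x2 = 1 − 0.89 = 0.11
x1 → ¬x2  [Kleene-Dienes: max(1−a, b)] with a=0.08, b=0.11 → 0.92
(¬x4 ∧ (¬x5 ∧ x4)) ∨ (x1 → ¬x2) = min(1, a+b) on (0.00, 0.92) = 0.92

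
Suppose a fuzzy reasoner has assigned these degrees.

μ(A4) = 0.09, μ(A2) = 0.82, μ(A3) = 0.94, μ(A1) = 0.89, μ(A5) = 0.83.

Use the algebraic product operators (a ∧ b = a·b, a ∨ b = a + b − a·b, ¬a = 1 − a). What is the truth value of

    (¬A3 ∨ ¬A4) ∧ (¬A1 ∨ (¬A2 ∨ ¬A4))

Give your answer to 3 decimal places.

¬A3 = 1 − 0.9400 = 0.0600
¬A4 = 1 − 0.0900 = 0.9100
¬A3 ∨ ¬A4 = a + b − a·b on (0.0600, 0.9100) = 0.9154
¬A1 = 1 − 0.8900 = 0.1100
¬A2 = 1 − 0.8200 = 0.1800
¬A4 = 1 − 0.0900 = 0.9100
¬A2 ∨ ¬A4 = a + b − a·b on (0.1800, 0.9100) = 0.9262
¬A1 ∨ (¬A2 ∨ ¬A4) = a + b − a·b on (0.1100, 0.9262) = 0.9343
(¬A3 ∨ ¬A4) ∧ (¬A1 ∨ (¬A2 ∨ ¬A4)) = a·b on (0.9154, 0.9343) = 0.8553

0.855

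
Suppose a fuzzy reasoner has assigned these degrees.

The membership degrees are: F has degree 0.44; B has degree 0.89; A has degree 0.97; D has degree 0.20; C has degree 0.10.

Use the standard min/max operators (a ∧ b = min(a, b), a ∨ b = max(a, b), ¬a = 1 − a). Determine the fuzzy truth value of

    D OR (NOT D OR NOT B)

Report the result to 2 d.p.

0.80

NOT D = 1 − 0.20 = 0.80
NOT B = 1 − 0.89 = 0.11
NOT D OR NOT B = max(a, b) on (0.80, 0.11) = 0.80
D OR (NOT D OR NOT B) = max(a, b) on (0.20, 0.80) = 0.80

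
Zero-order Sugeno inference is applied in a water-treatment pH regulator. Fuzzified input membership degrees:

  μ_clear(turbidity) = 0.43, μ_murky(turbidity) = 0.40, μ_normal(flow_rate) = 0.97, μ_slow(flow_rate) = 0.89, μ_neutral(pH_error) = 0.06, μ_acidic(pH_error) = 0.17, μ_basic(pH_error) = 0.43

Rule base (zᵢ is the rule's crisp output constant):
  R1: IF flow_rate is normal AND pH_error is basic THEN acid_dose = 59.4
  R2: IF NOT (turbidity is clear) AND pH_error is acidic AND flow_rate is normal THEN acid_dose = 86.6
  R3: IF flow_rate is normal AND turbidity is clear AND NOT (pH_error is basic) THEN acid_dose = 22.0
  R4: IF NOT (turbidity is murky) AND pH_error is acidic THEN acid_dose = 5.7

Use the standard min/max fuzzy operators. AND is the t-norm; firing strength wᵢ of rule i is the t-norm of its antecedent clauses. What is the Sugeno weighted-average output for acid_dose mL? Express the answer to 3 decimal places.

42.244

R1 (z=59.4): normal=0.97, basic=0.43; AND[min(a, b)] → w = 0.43
R2 (z=86.6): ¬clear=1−0.43=0.57, acidic=0.17, normal=0.97; AND[min(a, b)] → w = 0.17
R3 (z=22.0): normal=0.97, clear=0.43, ¬basic=1−0.43=0.57; AND[min(a, b)] → w = 0.43
R4 (z=5.7): ¬murky=1−0.40=0.60, acidic=0.17; AND[min(a, b)] → w = 0.17
Weighted average = (0.43·59.4 + 0.17·86.6 + 0.43·22.0 + 0.17·5.7) / (0.43 + 0.17 + 0.43 + 0.17)
  = 50.6930 / 1.2000 = 42.244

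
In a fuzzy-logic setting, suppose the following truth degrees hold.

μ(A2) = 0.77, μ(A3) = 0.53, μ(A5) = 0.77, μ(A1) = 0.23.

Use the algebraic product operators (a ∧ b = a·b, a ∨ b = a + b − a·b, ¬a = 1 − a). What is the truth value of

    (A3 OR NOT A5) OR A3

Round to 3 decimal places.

NOT A5 = 1 − 0.7700 = 0.2300
A3 OR NOT A5 = a + b − a·b on (0.5300, 0.2300) = 0.6381
(A3 OR NOT A5) OR A3 = a + b − a·b on (0.6381, 0.5300) = 0.8299

0.830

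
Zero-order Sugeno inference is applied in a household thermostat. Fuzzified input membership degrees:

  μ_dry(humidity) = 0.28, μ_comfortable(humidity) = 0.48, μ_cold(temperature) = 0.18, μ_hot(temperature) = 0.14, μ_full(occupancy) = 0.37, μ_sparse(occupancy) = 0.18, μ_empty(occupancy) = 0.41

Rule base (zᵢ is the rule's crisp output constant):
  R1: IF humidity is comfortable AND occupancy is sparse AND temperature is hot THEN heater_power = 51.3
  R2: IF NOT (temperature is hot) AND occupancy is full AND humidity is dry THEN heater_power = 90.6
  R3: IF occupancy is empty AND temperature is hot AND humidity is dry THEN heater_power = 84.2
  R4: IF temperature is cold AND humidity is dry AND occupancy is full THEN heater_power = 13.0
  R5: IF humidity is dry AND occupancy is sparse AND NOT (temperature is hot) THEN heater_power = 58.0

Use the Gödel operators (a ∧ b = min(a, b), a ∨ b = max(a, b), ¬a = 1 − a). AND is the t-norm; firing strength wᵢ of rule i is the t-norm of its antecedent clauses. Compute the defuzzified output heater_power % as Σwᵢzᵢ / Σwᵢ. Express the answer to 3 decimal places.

R1 (z=51.3): comfortable=0.48, sparse=0.18, hot=0.14; AND[min(a, b)] → w = 0.14
R2 (z=90.6): ¬hot=1−0.14=0.86, full=0.37, dry=0.28; AND[min(a, b)] → w = 0.28
R3 (z=84.2): empty=0.41, hot=0.14, dry=0.28; AND[min(a, b)] → w = 0.14
R4 (z=13.0): cold=0.18, dry=0.28, full=0.37; AND[min(a, b)] → w = 0.18
R5 (z=58.0): dry=0.28, sparse=0.18, ¬hot=1−0.14=0.86; AND[min(a, b)] → w = 0.18
Weighted average = (0.14·51.3 + 0.28·90.6 + 0.14·84.2 + 0.18·13.0 + 0.18·58.0) / (0.14 + 0.28 + 0.14 + 0.18 + 0.18)
  = 57.1180 / 0.9200 = 62.085

62.085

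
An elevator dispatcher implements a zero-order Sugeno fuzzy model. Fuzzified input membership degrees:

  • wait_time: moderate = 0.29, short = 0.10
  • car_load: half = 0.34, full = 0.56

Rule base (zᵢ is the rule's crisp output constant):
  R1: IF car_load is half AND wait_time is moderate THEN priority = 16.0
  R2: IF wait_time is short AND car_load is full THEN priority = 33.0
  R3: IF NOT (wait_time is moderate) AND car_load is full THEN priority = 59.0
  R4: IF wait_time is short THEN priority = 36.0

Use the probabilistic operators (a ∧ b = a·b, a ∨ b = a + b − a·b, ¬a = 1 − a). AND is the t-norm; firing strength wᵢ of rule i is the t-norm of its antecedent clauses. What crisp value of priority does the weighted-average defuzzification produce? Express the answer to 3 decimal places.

46.740

R1 (z=16.0): half=0.34, moderate=0.29; AND[a·b] → w = 0.0986
R2 (z=33.0): short=0.10, full=0.56; AND[a·b] → w = 0.0560
R3 (z=59.0): ¬moderate=1−0.29=0.71, full=0.56; AND[a·b] → w = 0.3976
R4 (z=36.0): short=0.10 → w = 0.1000
Weighted average = (0.0986·16.0 + 0.0560·33.0 + 0.3976·59.0 + 0.1000·36.0) / (0.0986 + 0.0560 + 0.3976 + 0.1000)
  = 30.4840 / 0.6522 = 46.740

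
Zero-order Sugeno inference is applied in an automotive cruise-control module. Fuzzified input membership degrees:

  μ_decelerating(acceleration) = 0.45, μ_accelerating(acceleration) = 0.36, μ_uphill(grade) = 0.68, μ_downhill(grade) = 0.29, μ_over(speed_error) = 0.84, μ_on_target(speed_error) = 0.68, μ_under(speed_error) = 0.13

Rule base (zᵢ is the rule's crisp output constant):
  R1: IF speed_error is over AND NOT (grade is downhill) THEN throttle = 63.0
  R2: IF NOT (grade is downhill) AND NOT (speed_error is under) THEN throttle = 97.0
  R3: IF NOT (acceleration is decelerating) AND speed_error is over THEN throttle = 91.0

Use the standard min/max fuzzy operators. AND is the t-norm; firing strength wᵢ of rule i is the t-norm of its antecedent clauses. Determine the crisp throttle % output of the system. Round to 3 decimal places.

R1 (z=63.0): over=0.84, ¬downhill=1−0.29=0.71; AND[min(a, b)] → w = 0.71
R2 (z=97.0): ¬downhill=1−0.29=0.71, ¬under=1−0.13=0.87; AND[min(a, b)] → w = 0.71
R3 (z=91.0): ¬decelerating=1−0.45=0.55, over=0.84; AND[min(a, b)] → w = 0.55
Weighted average = (0.71·63.0 + 0.71·97.0 + 0.55·91.0) / (0.71 + 0.71 + 0.55)
  = 163.6500 / 1.9700 = 83.071

83.071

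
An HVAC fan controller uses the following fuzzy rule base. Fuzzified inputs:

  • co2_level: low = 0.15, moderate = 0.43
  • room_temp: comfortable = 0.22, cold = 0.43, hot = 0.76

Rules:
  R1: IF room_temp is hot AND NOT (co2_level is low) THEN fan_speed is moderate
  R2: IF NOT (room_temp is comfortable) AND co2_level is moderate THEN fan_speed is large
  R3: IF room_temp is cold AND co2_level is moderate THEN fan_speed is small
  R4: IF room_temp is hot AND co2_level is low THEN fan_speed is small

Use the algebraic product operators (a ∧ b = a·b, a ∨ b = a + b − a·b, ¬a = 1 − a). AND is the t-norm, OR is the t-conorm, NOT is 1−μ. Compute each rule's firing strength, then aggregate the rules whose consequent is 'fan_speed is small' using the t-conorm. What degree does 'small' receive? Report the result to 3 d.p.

0.278

R1: hot=0.76, ¬low=1−0.15=0.85; AND[a·b] → w = 0.6460
R2: ¬comfortable=1−0.22=0.78, moderate=0.43; AND[a·b] → w = 0.3354
R3: cold=0.43, moderate=0.43; AND[a·b] → w = 0.1849
R4: hot=0.76, low=0.15; AND[a·b] → w = 0.1140
Rules with consequent 'small': {R3, R4} → strengths 0.1849, 0.1140
Aggregate via t-conorm [a + b − a·b]: 0.2778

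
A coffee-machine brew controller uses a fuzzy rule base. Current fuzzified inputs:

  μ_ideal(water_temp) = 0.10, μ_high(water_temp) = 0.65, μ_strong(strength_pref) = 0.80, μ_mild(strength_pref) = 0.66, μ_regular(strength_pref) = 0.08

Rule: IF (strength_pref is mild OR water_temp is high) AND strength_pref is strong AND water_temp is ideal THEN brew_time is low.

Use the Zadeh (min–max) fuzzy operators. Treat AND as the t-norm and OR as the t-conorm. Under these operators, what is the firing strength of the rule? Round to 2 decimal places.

firing strength: (mild=0.66 OR high=0.65) = 0.66; AND[min(a, b)] with strong=0.80, ideal=0.10 → w = 0.10

0.10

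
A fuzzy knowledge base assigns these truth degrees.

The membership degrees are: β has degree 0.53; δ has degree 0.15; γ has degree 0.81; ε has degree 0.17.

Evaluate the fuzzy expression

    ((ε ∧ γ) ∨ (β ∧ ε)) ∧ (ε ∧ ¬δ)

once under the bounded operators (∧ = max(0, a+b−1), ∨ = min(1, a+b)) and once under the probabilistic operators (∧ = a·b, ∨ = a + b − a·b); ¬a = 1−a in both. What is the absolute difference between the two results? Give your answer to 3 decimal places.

0.031

Under bounded:
  ε ∧ γ = max(0, a+b−1) on (0.17, 0.81) = 0.00
  β ∧ ε = max(0, a+b−1) on (0.53, 0.17) = 0.00
  (ε ∧ γ) ∨ (β ∧ ε) = min(1, a+b) on (0.00, 0.00) = 0.00
  ¬δ = 1 − 0.15 = 0.85
  ε ∧ ¬δ = max(0, a+b−1) on (0.17, 0.85) = 0.02
  ((ε ∧ γ) ∨ (β ∧ ε)) ∧ (ε ∧ ¬δ) = max(0, a+b−1) on (0.00, 0.02) = 0.00
  → value = 0.0000
Under probabilistic:
  ε ∧ γ = a·b on (0.1700, 0.8100) = 0.1377
  β ∧ ε = a·b on (0.5300, 0.1700) = 0.0901
  (ε ∧ γ) ∨ (β ∧ ε) = a + b − a·b on (0.1377, 0.0901) = 0.2154
  ¬δ = 1 − 0.1500 = 0.8500
  ε ∧ ¬δ = a·b on (0.1700, 0.8500) = 0.1445
  ((ε ∧ γ) ∨ (β ∧ ε)) ∧ (ε ∧ ¬δ) = a·b on (0.2154, 0.1445) = 0.0311
  → value = 0.0311
|0.0000 − 0.0311| = 0.031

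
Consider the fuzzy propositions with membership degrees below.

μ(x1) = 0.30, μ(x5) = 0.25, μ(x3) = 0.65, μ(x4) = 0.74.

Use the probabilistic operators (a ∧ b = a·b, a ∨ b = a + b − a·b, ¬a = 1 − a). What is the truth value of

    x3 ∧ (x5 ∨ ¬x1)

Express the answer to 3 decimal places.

¬x1 = 1 − 0.3000 = 0.7000
x5 ∨ ¬x1 = a + b − a·b on (0.2500, 0.7000) = 0.7750
x3 ∧ (x5 ∨ ¬x1) = a·b on (0.6500, 0.7750) = 0.5037

0.504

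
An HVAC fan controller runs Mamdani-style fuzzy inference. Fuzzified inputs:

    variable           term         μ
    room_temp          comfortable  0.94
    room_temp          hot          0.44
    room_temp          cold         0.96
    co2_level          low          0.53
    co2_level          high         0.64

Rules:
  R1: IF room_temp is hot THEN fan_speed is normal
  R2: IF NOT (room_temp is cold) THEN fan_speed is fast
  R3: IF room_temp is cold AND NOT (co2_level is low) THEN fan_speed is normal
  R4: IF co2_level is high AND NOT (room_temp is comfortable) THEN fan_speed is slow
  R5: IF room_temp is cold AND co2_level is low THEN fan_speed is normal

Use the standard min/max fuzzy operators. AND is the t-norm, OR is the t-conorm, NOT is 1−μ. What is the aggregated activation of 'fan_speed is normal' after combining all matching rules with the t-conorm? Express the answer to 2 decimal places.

0.53

R1: hot=0.44 → w = 0.44
R2: ¬cold=1−0.96=0.04 → w = 0.04
R3: cold=0.96, ¬low=1−0.53=0.47; AND[min(a, b)] → w = 0.47
R4: high=0.64, ¬comfortable=1−0.94=0.06; AND[min(a, b)] → w = 0.06
R5: cold=0.96, low=0.53; AND[min(a, b)] → w = 0.53
Rules with consequent 'normal': {R1, R3, R5} → strengths 0.44, 0.47, 0.53
Aggregate via t-conorm [max(a, b)]: 0.53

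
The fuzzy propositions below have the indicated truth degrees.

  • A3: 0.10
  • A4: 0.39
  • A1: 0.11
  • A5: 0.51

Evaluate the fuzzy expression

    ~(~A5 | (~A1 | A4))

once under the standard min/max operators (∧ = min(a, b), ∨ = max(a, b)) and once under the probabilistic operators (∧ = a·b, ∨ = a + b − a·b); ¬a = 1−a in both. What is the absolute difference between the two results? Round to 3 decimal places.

0.076

Under standard min/max:
  ~A5 = 1 − 0.51 = 0.49
  ~A1 = 1 − 0.11 = 0.89
  ~A1 | A4 = max(a, b) on (0.89, 0.39) = 0.89
  ~A5 | (~A1 | A4) = max(a, b) on (0.49, 0.89) = 0.89
  ~(~A5 | (~A1 | A4)) = 1 − 0.89 = 0.11
  → value = 0.1100
Under probabilistic:
  ~A5 = 1 − 0.5100 = 0.4900
  ~A1 = 1 − 0.1100 = 0.8900
  ~A1 | A4 = a + b − a·b on (0.8900, 0.3900) = 0.9329
  ~A5 | (~A1 | A4) = a + b − a·b on (0.4900, 0.9329) = 0.9658
  ~(~A5 | (~A1 | A4)) = 1 − 0.9658 = 0.0342
  → value = 0.0342
|0.1100 − 0.0342| = 0.076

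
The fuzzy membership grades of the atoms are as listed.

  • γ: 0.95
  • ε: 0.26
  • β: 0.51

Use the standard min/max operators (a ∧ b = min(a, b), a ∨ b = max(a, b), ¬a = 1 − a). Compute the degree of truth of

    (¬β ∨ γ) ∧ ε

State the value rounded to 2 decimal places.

0.26

¬β = 1 − 0.51 = 0.49
¬β ∨ γ = max(a, b) on (0.49, 0.95) = 0.95
(¬β ∨ γ) ∧ ε = min(a, b) on (0.95, 0.26) = 0.26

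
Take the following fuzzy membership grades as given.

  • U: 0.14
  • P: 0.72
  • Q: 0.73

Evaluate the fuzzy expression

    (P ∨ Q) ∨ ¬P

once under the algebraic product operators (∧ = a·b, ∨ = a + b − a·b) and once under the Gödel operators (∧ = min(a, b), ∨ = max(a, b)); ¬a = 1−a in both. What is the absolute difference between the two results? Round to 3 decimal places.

0.216

Under algebraic product:
  P ∨ Q = a + b − a·b on (0.7200, 0.7300) = 0.9244
  ¬P = 1 − 0.7200 = 0.2800
  (P ∨ Q) ∨ ¬P = a + b − a·b on (0.9244, 0.2800) = 0.9456
  → value = 0.9456
Under Gödel:
  P ∨ Q = max(a, b) on (0.72, 0.73) = 0.73
  ¬P = 1 − 0.72 = 0.28
  (P ∨ Q) ∨ ¬P = max(a, b) on (0.73, 0.28) = 0.73
  → value = 0.7300
|0.9456 − 0.7300| = 0.216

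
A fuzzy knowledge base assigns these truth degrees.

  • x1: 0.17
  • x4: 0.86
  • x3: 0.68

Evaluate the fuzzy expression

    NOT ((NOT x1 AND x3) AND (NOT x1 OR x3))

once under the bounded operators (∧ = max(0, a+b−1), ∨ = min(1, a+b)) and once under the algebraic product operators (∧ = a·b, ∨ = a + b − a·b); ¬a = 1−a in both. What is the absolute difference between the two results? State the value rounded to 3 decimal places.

Under bounded:
  NOT x1 = 1 − 0.17 = 0.83
  NOT x1 AND x3 = max(0, a+b−1) on (0.83, 0.68) = 0.51
  NOT x1 = 1 − 0.17 = 0.83
  NOT x1 OR x3 = min(1, a+b) on (0.83, 0.68) = 1.00
  (NOT x1 AND x3) AND (NOT x1 OR x3) = max(0, a+b−1) on (0.51, 1.00) = 0.51
  NOT ((NOT x1 AND x3) AND (NOT x1 OR x3)) = 1 − 0.51 = 0.49
  → value = 0.4900
Under algebraic product:
  NOT x1 = 1 − 0.1700 = 0.8300
  NOT x1 AND x3 = a·b on (0.8300, 0.6800) = 0.5644
  NOT x1 = 1 − 0.1700 = 0.8300
  NOT x1 OR x3 = a + b − a·b on (0.8300, 0.6800) = 0.9456
  (NOT x1 AND x3) AND (NOT x1 OR x3) = a·b on (0.5644, 0.9456) = 0.5337
  NOT ((NOT x1 AND x3) AND (NOT x1 OR x3)) = 1 − 0.5337 = 0.4663
  → value = 0.4663
|0.4900 − 0.4663| = 0.024

0.024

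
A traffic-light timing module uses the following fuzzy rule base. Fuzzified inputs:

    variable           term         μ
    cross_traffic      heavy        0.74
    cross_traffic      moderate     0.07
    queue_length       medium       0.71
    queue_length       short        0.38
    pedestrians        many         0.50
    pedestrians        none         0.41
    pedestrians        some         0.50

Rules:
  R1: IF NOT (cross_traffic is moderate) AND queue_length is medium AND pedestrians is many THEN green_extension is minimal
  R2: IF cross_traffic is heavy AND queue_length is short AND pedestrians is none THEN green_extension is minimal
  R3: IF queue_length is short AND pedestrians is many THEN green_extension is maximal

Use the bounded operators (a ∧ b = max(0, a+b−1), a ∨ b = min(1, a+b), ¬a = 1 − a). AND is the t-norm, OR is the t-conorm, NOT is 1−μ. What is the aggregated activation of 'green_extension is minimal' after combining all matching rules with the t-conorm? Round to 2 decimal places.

0.14

R1: ¬moderate=1−0.07=0.93, medium=0.71, many=0.50; AND[max(0, a+b−1)] → w = 0.14
R2: heavy=0.74, short=0.38, none=0.41; AND[max(0, a+b−1)] → w = 0.00
R3: short=0.38, many=0.50; AND[max(0, a+b−1)] → w = 0.00
Rules with consequent 'minimal': {R1, R2} → strengths 0.14, 0.00
Aggregate via t-conorm [min(1, a+b)]: 0.14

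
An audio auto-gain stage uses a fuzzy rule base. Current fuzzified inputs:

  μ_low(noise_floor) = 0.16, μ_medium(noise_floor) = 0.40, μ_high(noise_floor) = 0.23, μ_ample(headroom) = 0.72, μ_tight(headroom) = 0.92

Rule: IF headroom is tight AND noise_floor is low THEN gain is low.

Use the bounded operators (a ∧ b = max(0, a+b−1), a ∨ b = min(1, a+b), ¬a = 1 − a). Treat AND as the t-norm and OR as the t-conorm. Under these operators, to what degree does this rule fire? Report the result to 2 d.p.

firing strength: tight=0.92, low=0.16; AND[max(0, a+b−1)] → w = 0.08

0.08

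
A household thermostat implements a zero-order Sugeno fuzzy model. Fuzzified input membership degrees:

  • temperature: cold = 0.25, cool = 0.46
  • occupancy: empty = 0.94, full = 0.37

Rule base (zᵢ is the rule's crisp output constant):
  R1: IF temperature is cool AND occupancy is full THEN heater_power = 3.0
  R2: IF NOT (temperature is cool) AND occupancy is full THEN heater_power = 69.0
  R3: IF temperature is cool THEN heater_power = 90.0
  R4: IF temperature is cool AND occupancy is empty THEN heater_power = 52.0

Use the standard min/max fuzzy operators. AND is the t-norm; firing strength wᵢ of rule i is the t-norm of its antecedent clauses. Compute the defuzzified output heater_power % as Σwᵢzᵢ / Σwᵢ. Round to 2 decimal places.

R1 (z=3.0): cool=0.46, full=0.37; AND[min(a, b)] → w = 0.37
R2 (z=69.0): ¬cool=1−0.46=0.54, full=0.37; AND[min(a, b)] → w = 0.37
R3 (z=90.0): cool=0.46 → w = 0.46
R4 (z=52.0): cool=0.46, empty=0.94; AND[min(a, b)] → w = 0.46
Weighted average = (0.37·3.0 + 0.37·69.0 + 0.46·90.0 + 0.46·52.0) / (0.37 + 0.37 + 0.46 + 0.46)
  = 91.9600 / 1.6600 = 55.40

55.40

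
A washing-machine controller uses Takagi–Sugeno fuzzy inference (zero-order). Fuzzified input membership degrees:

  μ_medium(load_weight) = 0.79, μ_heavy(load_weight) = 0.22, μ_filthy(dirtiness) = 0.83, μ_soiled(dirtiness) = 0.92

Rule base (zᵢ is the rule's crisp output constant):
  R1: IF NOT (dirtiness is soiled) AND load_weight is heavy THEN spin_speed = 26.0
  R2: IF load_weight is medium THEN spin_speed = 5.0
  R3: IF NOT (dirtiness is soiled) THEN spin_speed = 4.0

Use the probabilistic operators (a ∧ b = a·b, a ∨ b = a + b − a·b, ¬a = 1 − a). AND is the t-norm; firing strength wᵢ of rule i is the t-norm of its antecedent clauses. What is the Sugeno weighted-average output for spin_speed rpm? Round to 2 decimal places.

R1 (z=26.0): ¬soiled=1−0.92=0.08, heavy=0.22; AND[a·b] → w = 0.0176
R2 (z=5.0): medium=0.79 → w = 0.7900
R3 (z=4.0): ¬soiled=1−0.92=0.08 → w = 0.0800
Weighted average = (0.0176·26.0 + 0.7900·5.0 + 0.0800·4.0) / (0.0176 + 0.7900 + 0.0800)
  = 4.7276 / 0.8876 = 5.33

5.33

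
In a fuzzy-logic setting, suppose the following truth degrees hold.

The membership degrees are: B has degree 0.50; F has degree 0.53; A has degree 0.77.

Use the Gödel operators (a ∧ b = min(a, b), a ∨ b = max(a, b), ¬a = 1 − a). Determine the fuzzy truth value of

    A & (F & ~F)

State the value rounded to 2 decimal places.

0.47

~F = 1 − 0.53 = 0.47
F & ~F = min(a, b) on (0.53, 0.47) = 0.47
A & (F & ~F) = min(a, b) on (0.77, 0.47) = 0.47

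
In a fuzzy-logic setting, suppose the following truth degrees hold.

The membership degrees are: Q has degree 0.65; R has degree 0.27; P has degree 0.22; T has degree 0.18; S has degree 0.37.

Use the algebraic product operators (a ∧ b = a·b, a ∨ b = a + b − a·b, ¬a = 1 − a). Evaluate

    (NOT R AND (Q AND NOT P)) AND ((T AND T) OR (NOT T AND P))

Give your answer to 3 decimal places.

NOT R = 1 − 0.2700 = 0.7300
NOT P = 1 − 0.2200 = 0.7800
Q AND NOT P = a·b on (0.6500, 0.7800) = 0.5070
NOT R AND (Q AND NOT P) = a·b on (0.7300, 0.5070) = 0.3701
T AND T = a·b on (0.1800, 0.1800) = 0.0324
NOT T = 1 − 0.1800 = 0.8200
NOT T AND P = a·b on (0.8200, 0.2200) = 0.1804
(T AND T) OR (NOT T AND P) = a + b − a·b on (0.0324, 0.1804) = 0.2070
(NOT R AND (Q AND NOT P)) AND ((T AND T) OR (NOT T AND P)) = a·b on (0.3701, 0.2070) = 0.0766

0.077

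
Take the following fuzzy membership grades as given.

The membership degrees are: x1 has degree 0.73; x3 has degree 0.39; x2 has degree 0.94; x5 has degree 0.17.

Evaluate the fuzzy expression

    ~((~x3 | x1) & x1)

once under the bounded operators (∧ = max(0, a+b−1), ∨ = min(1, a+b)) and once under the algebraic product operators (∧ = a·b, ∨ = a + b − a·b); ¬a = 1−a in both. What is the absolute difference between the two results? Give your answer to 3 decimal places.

Under bounded:
  ~x3 = 1 − 0.39 = 0.61
  ~x3 | x1 = min(1, a+b) on (0.61, 0.73) = 1.00
  (~x3 | x1) & x1 = max(0, a+b−1) on (1.00, 0.73) = 0.73
  ~((~x3 | x1) & x1) = 1 − 0.73 = 0.27
  → value = 0.2700
Under algebraic product:
  ~x3 = 1 − 0.3900 = 0.6100
  ~x3 | x1 = a + b − a·b on (0.6100, 0.7300) = 0.8947
  (~x3 | x1) & x1 = a·b on (0.8947, 0.7300) = 0.6531
  ~((~x3 | x1) & x1) = 1 − 0.6531 = 0.3469
  → value = 0.3469
|0.2700 − 0.3469| = 0.077

0.077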